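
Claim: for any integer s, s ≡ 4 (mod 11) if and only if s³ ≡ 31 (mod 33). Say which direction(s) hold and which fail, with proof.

(⇒) This fails: take s = 15. Then 15 ≡ 4 (mod 11), but 15³ = 3375 ≡ 9 (mod 33), not 31.

(⇐) Conversely, the residues r modulo 33 with r³ ≡ 31 (mod 33) are exactly {4}, and each is ≡ 4 (mod 11).

Not equivalent: only (⇐) holds.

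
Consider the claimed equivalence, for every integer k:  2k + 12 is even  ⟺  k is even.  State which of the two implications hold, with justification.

[⇐] Suppose k is even. Since 2 is even, 2k is even for every k, so 2k + 12 has the same parity as 12, which is even. Hence 2k + 12 is even.

[⇒] This fails: take k = 1. Then 2k + 12 = 14, which is even, yet k = 1 is odd, not even.

Only the converse holds.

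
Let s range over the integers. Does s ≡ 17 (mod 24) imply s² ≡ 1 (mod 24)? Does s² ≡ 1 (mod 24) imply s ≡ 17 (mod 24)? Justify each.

Only the forward direction holds.

(⇒) Suppose s ≡ 17 (mod 24). Write s = 24j + 17. Then (24j + 17)² = 576j² + 816j + 289 = 24(24j² + 34j + 12) + 1, so s² ≡ 1 (mod 24).

(⇐) This fails: take s = 1. Then 1² = 1 ≡ 1 (mod 24), yet 1 ≡ 1 (mod 24), not 17.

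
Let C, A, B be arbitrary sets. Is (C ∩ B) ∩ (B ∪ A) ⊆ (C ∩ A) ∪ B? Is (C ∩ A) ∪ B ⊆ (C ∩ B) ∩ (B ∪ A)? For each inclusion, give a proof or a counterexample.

(⟸) This inclusion fails. Take C = {1}, A = {1}, B = ∅; then 1 ∈ (C ∩ A) ∪ B but 1 ∉ (C ∩ B) ∩ (B ∪ A).

(⟹) Let x ∈ (C ∩ B) ∩ (B ∪ A). Then either x ∈ C ∩ B and x ∉ A; or x ∈ C ∩ A ∩ B. In each case x ∈ (C ∩ A) ∪ B, so (C ∩ B) ∩ (B ∪ A) ⊆ (C ∩ A) ∪ B.

The sets are not equal: only the forward inclusion holds.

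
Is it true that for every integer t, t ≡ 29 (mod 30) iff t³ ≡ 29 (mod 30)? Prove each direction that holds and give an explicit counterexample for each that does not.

Both directions hold.

(→) Suppose t ≡ 29 (mod 30). Write t = 30j + 29. Then (30j + 29)³ = 27000j³ + 78300j² + 75690j + 24389 = 30(900j³ + 2610j² + 2523j + 812) + 29, so t³ ≡ 29 (mod 30).

(←) Conversely, suppose t³ ≡ 29 (mod 30). The only residue r in {0, …, 29} with r³ ≡ 29 (mod 30) is r = 29, so t ≡ 29 (mod 30).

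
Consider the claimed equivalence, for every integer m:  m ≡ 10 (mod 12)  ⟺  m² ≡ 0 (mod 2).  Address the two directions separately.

Not equivalent: only (⇒) holds.

[⇒] Suppose m ≡ 10 (mod 12). Then m² ≡ 10² = 100 (mod 12), and since 2 ∣ 12, also m² ≡ 0 (mod 2).

[⇐] This fails: take m = 0. Then 0² = 0 ≡ 0 (mod 2), yet 0 ≡ 0 (mod 12), not 10.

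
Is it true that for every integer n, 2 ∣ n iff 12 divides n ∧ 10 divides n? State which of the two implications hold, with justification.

[⇒] This fails: take n = 2. Certainly 2 ∣ 2, but 12 ∤ 2.

[⇐] Suppose 12 ∣ n and 10 ∣ n. Any common multiple of 12 and 10 is a multiple of their lcm; here lcm(12, 10) = 12·10/gcd(12, 10) = 120/2 = 60, so 60 ∣ n. Since 2 ∣ 60, it follows that 2 ∣ n.

The forward direction fails; the converse holds.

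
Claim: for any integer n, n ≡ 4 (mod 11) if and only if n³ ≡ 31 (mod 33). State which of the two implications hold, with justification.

(⟹) This fails: take n = 15. Then 15 ≡ 4 (mod 11), but 15³ = 3375 ≡ 9 (mod 33), not 31.

(⟸) Conversely, the residues r modulo 33 with r³ ≡ 31 (mod 33) are exactly {4}, and each is ≡ 4 (mod 11).

The forward direction fails; the converse holds.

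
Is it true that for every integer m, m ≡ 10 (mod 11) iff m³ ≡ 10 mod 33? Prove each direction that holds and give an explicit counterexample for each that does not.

[⇐] The residues r modulo 33 with r³ ≡ 10 (mod 33) are exactly {10}, and each is ≡ 10 (mod 11).

[⇒] This fails: take m = 21. Then 21 ≡ 10 (mod 11), but 21³ = 9261 ≡ 21 (mod 33), not 10.

The forward direction fails; the converse holds.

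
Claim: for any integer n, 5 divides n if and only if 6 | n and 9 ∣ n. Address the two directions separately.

Forward direction. This fails: take n = 5. Certainly 5 ∣ 5, but 6 ∤ 5.

Converse. This fails: take n = 18. Both 6 ∣ 18 and 9 ∣ 18, yet 18 is not a multiple of 5 (since 18 = 3·5 + 3), so 5 ∤ 18.

(⇒) fails and (⇐) fails.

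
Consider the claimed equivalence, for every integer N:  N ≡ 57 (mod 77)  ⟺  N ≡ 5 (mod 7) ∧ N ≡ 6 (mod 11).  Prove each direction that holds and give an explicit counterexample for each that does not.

Neither direction holds.

(→) This fails: N = 57 gives 57 ≡ 57 (mod 77) but 57 ≡ 1 (mod 7), so the conjunction on the right does not hold.

(←) This fails: N = 61 satisfies both congruences on the right (61 ≡ 5 mod 7 and 61 ≡ 6 mod 11) yet 61 ≡ 61 (mod 77), not 57.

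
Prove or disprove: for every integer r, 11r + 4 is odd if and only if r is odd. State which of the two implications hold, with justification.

[⇒] Suppose 11r + 4 is odd. Since 11 is odd, 11r and r have the same parity, so 11r + 4 ≡ r + 4 (mod 2). As 4 is even, 11r + 4 is odd exactly when r is odd. Thus r is odd.

[⇐] Conversely, suppose r is odd; write r = 2j + 1. Then 11r + 4 = 11·(2j + 1) + 4 = 2·11j + 15, which is odd.

The biconditional holds.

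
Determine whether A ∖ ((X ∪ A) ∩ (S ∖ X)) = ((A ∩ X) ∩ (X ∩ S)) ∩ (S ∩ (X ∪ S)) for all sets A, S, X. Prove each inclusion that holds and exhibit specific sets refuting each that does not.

Only the reverse inclusion holds.

(⊆) This inclusion fails. Take A = {1}, S = ∅, X = ∅; then 1 ∈ A ∖ ((X ∪ A) ∩ (S ∖ X)) but 1 ∉ ((A ∩ X) ∩ (X ∩ S)) ∩ (S ∩ (X ∪ S)).

(⊇) Let x ∈ ((A ∩ X) ∩ (X ∩ S)) ∩ (S ∩ (X ∪ S)). Then x ∈ A ∩ S ∩ X, from which x ∈ A ∖ ((X ∪ A) ∩ (S ∖ X)).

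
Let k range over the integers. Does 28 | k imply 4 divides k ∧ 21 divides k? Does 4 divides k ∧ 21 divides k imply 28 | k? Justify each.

Not equivalent: only (⇐) holds.

(←) Suppose 4 ∣ k and 21 ∣ k. Any common multiple of 4 and 21 is a multiple of their lcm; here gcd(4, 21) = 1, so lcm(4, 21) = 4·21 = 84, so 84 ∣ k. Since 28 ∣ 84, it follows that 28 ∣ k.

(→) This fails: take k = 28. Certainly 28 ∣ 28, but 21 ∤ 28.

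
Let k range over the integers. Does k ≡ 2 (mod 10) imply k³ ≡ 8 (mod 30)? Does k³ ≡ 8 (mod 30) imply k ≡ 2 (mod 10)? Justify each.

(→) This fails: take k = 12. Then 12 ≡ 2 (mod 10), but 12³ = 1728 ≡ 18 (mod 30), not 8.

(←) Conversely, the residues r modulo 30 with r³ ≡ 8 (mod 30) are exactly {2}, and each is ≡ 2 (mod 10).

Not equivalent: only (⇐) holds.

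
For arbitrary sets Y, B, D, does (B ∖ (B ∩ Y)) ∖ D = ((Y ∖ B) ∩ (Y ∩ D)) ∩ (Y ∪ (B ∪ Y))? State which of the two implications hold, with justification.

Forward inclusion. This inclusion fails. Take Y = ∅, B = {1}, D = ∅; then 1 ∈ (B ∖ (B ∩ Y)) ∖ D but 1 ∉ ((Y ∖ B) ∩ (Y ∩ D)) ∩ (Y ∪ (B ∪ Y)).

Reverse inclusion. This inclusion fails. Take Y = {1}, B = ∅, D = {1}; then 1 ∈ ((Y ∖ B) ∩ (Y ∩ D)) ∩ (Y ∪ (B ∪ Y)) but 1 ∉ (B ∖ (B ∩ Y)) ∖ D.

Neither inclusion holds.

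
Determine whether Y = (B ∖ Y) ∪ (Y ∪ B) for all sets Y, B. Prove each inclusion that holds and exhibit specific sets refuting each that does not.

(⊆) holds; (⊇) fails.

Reverse inclusion. This inclusion fails. Take Y = ∅, B = {1}; then 1 ∈ (B ∖ Y) ∪ (Y ∪ B) but 1 ∉ Y.

Forward inclusion. Let x ∈ Y. Then either x ∈ Y and x ∉ B; or x ∈ Y ∩ B. In each case x ∈ (B ∖ Y) ∪ (Y ∪ B), so Y ⊆ (B ∖ Y) ∪ (Y ∪ B).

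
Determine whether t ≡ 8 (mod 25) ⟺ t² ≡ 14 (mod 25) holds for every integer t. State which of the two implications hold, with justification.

[⇒] Suppose t ≡ 8 (mod 25). Write t = 25j + 8. Then (25j + 8)² = 625j² + 400j + 64 = 25(25j² + 16j + 2) + 14, so t² ≡ 14 (mod 25).

[⇐] This fails: take t = 17. Then 17² = 289 ≡ 14 (mod 25), yet 17 ≡ 17 (mod 25), not 8.

Not equivalent: only (⇒) holds.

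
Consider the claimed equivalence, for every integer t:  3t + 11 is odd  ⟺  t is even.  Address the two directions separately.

Both implications hold.

Forward direction. Suppose 3t + 11 is odd. Since 3 is odd, 3t and t have the same parity, so 3t + 11 ≡ t + 11 (mod 2). As 11 is odd, 3t + 11 is odd exactly when t is even. Thus t is even.

Converse. Suppose t is even; write t = 2j. Then 3t + 11 = 3·(2j) + 11 = 2·3j + 11, which is odd.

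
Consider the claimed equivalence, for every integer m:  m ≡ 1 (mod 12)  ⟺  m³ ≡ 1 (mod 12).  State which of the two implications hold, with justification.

Both implications hold.

(→) Suppose m ≡ 1 (mod 12). Write m = 12j + 1. Then (12j + 1)³ = 1728j³ + 432j² + 36j + 1 = 12(144j³ + 36j² + 3j) + 1, so m³ ≡ 1 (mod 12).

(←) For the converse, argue contrapositively. If m ≢ 1 (mod 12), then m is congruent to one of 0, 2, 3, 4, 5, 6, 7, 8, 9, 10, 11 modulo 12, and these give m³ ≡ 0, 8, 3, 4, 5, 0, 7, 8, 9, 4, 11 respectively — never 1.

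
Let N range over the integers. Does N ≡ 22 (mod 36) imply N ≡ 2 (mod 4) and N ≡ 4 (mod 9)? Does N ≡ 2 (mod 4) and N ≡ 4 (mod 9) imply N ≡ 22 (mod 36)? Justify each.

Equivalent; both directions hold.

(→) Suppose N ≡ 22 (mod 36); write N = 36j + 22. Since 4 ∣ 36, reducing mod 4 gives N ≡ 22 ≡ 2 (mod 4); since 9 ∣ 36, reducing mod 9 gives N ≡ 22 ≡ 4 (mod 9).

(←) Conversely, if N ≡ 2 (mod 4) and N ≡ 4 (mod 9), then by the Chinese remainder theorem N ≡ 22 (mod 36). This is exactly N ≡ 22 (mod 36).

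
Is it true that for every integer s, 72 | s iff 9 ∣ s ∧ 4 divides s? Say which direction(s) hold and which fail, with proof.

(⇐) This fails: take s = 36. Both 9 ∣ 36 and 4 ∣ 36, yet 36 is not a multiple of 72 (since 36 = 0·72 + 36), so 72 ∤ 36.

(⇒) If 72 ∣ s, write s = 72q. Since 72 = 8·9, s = 9·(8q), so 9 ∣ s; and since 72 = 18·4, s = 4·(18q), so 4 ∣ s.

Only the forward direction holds.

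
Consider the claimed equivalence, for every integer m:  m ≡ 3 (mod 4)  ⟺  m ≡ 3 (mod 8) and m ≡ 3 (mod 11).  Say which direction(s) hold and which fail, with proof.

The forward direction fails; the converse holds.

(⇒) This fails: m = 7 gives 7 ≡ 3 (mod 4) but 7 ≡ 7 (mod 8), so the conjunction on the right does not hold.

(⇐) Conversely, if m ≡ 3 (mod 8) and m ≡ 3 (mod 11), then by the Chinese remainder theorem m ≡ 3 (mod 88). Since 3 ≡ 3 (mod 4) and 4 ∣ 88, we get m ≡ 3 (mod 4).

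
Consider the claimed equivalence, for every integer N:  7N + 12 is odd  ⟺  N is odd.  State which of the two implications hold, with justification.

(⇐) Suppose N is odd; write N = 2j + 1. Then 7N + 12 = 7·(2j + 1) + 12 = 2·7j + 19, which is odd.

(⇒) Suppose 7N + 12 is odd. Since 7 is odd, 7N and N have the same parity, so 7N + 12 ≡ N + 12 (mod 2). As 12 is even, 7N + 12 is odd exactly when N is odd. Thus N is odd.

Both directions hold; the statement is true.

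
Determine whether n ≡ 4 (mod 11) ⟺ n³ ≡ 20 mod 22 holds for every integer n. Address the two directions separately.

(⇒) fails; (⇐) holds.

(⇒) This fails: take n = 15. Then 15 ≡ 4 (mod 11), but 15³ = 3375 ≡ 9 (mod 22), not 20.

(⇐) Conversely, the residues r modulo 22 with r³ ≡ 20 (mod 22) are exactly {4}, and each is ≡ 4 (mod 11).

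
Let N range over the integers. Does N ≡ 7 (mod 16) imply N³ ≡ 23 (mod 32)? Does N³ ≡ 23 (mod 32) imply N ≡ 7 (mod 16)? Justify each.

Only the reverse direction holds.

[⇐] The residues r modulo 32 with r³ ≡ 23 (mod 32) are exactly {7}, and each is ≡ 7 (mod 16).

[⇒] This fails: take N = 23. Then 23 ≡ 7 (mod 16), but 23³ = 12167 ≡ 7 (mod 32), not 23.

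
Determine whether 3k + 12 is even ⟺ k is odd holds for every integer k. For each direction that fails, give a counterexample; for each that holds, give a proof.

Neither implication holds.

(→) This fails: k = 2 gives 3k + 12 = 18, which is even, but 2 is even, not odd.

(←) This also fails: k = 3 is odd, but 3k + 12 = 21 is odd, not even.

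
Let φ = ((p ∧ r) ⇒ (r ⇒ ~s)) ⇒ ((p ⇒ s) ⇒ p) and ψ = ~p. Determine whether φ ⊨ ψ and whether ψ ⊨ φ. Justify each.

(⟹) This fails. Under s = F, r = F, p = T, the left side is true but the right side is false.

(⟸) This fails. Under s = F, r = F, p = F, the left side is false but the right side is true.

Both directions fail.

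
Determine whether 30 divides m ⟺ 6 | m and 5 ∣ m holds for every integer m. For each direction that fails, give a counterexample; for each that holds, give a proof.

Equivalent; both directions hold.

(→) If 30 ∣ m, write m = 30q. Since 30 = 5·6, m = 6·(5q), so 6 ∣ m; and since 30 = 6·5, m = 5·(6q), so 5 ∣ m.

(←) Suppose 6 ∣ m and 5 ∣ m. Any common multiple of 6 and 5 is a multiple of their lcm; here gcd(6, 5) = 1, so lcm(6, 5) = 6·5 = 30, so 30 ∣ m.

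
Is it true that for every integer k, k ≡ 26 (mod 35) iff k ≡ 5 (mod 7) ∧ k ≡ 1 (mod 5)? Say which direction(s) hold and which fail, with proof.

Both directions hold.

[⇐] If k ≡ 5 (mod 7) and k ≡ 1 (mod 5), then by the Chinese remainder theorem k ≡ 26 (mod 35). This is exactly k ≡ 26 (mod 35).

[⇒] Suppose k ≡ 26 (mod 35); write k = 35j + 26. Since 7 ∣ 35, reducing mod 7 gives k ≡ 26 ≡ 5 (mod 7); since 5 ∣ 35, reducing mod 5 gives k ≡ 26 ≡ 1 (mod 5).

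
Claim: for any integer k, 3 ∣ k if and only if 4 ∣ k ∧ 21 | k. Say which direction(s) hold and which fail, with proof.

(→) This fails: take k = 3. Certainly 3 ∣ 3, but 4 ∤ 3.

(←) Suppose 4 ∣ k and 21 ∣ k. Any common multiple of 4 and 21 is a multiple of their lcm; here gcd(4, 21) = 1, so lcm(4, 21) = 4·21 = 84, so 84 ∣ k. Since 3 ∣ 84, it follows that 3 ∣ k.

Not equivalent: only (⇐) holds.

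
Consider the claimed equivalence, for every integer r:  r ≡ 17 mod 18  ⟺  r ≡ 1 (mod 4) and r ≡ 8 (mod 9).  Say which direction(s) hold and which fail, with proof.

The forward direction fails; the converse holds.

(→) This fails: r = 35 gives 35 ≡ 17 (mod 18) but 35 ≡ 3 (mod 4), so the conjunction on the right does not hold.

(←) Conversely, if r ≡ 1 (mod 4) and r ≡ 8 (mod 9), then by the Chinese remainder theorem r ≡ 17 (mod 36). Since 17 ≡ 17 (mod 18) and 18 ∣ 36, we get r ≡ 17 (mod 18).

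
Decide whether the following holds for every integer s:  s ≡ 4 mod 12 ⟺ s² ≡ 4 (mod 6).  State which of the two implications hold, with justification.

Only the forward direction holds.

Forward direction. Suppose s ≡ 4 (mod 12). Then s² ≡ 4² = 16 (mod 12), and since 6 ∣ 12, also s² ≡ 4 (mod 6).

Converse. This fails: take s = 2. Then 2² = 4 ≡ 4 (mod 6), yet 2 ≡ 2 (mod 12), not 4.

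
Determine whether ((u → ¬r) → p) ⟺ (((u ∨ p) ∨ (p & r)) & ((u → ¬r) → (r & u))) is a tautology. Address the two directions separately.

Not equivalent: only (⇐) holds.

[⇐] Assume the antecedent. If p is true, (u → ¬r) → p reduces to true regardless of the other variables. If p is false, the antecedent forces (p = F, r = T, u = T), and (u → ¬r) → p holds there. Either way (u → ¬r) → p holds.

[⇒] This fails. Under p = T, r = F, u = F, the left side is true but the right side is false.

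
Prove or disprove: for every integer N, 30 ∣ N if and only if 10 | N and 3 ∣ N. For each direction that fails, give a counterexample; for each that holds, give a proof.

[⇒] If 30 ∣ N, write N = 30q. Since 30 = 3·10, N = 10·(3q), so 10 ∣ N; and since 30 = 10·3, N = 3·(10q), so 3 ∣ N.

[⇐] Suppose 10 ∣ N and 3 ∣ N. Any common multiple of 10 and 3 is a multiple of their lcm; here gcd(10, 3) = 1, so lcm(10, 3) = 10·3 = 30, so 30 ∣ N.

Both implications hold.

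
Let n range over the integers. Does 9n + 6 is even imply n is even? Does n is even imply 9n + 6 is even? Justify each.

(→) Suppose 9n + 6 is even. Since 9 is odd, 9n and n have the same parity, so 9n + 6 ≡ n + 6 (mod 2). As 6 is even, 9n + 6 is even exactly when n is even. Thus n is even.

(←) Conversely, suppose n is even; write n = 2j. Then 9n + 6 = 9·(2j) + 6 = 2·9j + 6, which is even.

The biconditional holds.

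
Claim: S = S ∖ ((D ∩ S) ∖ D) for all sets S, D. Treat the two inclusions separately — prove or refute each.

(⟸) Let x ∈ S ∖ ((D ∩ S) ∖ D). Then either x ∈ S and x ∉ D; or x ∈ S ∩ D. In each case x ∈ S, so S ∖ ((D ∩ S) ∖ D) ⊆ S.

(⟹) Let x ∈ S. Then either x ∈ S and x ∉ D; or x ∈ S ∩ D. In each case x ∈ S ∖ ((D ∩ S) ∖ D), so S ⊆ S ∖ ((D ∩ S) ∖ D).

Both inclusions hold; the sets are equal.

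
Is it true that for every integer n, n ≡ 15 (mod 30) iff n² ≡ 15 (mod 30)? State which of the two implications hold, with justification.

[⇒] Suppose n ≡ 15 (mod 30). Write n = 30j + 15. Then (30j + 15)² = 900j² + 900j + 225 = 30(30j² + 30j + 7) + 15, so n² ≡ 15 (mod 30).

[⇐] Conversely, suppose n² ≡ 15 (mod 30). The only residue r in {0, …, 29} with r² ≡ 15 (mod 30) is r = 15, so n ≡ 15 (mod 30).

The biconditional holds.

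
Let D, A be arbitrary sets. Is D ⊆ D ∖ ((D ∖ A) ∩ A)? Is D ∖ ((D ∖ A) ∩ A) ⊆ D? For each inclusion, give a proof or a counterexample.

Forward inclusion. Let x ∈ D. Then either x ∈ D and x ∉ A; or x ∈ D ∩ A. In each case x ∈ D ∖ ((D ∖ A) ∩ A), so D ⊆ D ∖ ((D ∖ A) ∩ A).

Reverse inclusion. Let x ∈ D ∖ ((D ∖ A) ∩ A). Then either x ∈ D and x ∉ A; or x ∈ D ∩ A. In each case x ∈ D, so D ∖ ((D ∖ A) ∩ A) ⊆ D.

Both inclusions hold.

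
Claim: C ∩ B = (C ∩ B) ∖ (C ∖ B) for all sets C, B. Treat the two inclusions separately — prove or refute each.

Both inclusions hold; the sets are equal.

(⊆) Let x ∈ C ∩ B. Then x ∈ C ∩ B, from which x ∈ (C ∩ B) ∖ (C ∖ B).

(⊇) Let x ∈ (C ∩ B) ∖ (C ∖ B). Then x ∈ C ∩ B, from which x ∈ C ∩ B.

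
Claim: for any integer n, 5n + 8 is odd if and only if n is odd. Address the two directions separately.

Both directions hold; the statement is true.

(⇒) Suppose 5n + 8 is odd. Since 5 is odd, 5n and n have the same parity, so 5n + 8 ≡ n + 8 (mod 2). As 8 is even, 5n + 8 is odd exactly when n is odd. Thus n is odd.

(⇐) Conversely, suppose n is odd; write n = 2j + 1. Then 5n + 8 = 5·(2j + 1) + 8 = 2·5j + 13, which is odd.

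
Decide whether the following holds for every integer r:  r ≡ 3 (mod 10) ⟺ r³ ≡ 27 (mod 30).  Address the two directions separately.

(→) This fails: take r = 13. Then 13 ≡ 3 (mod 10), but 13³ = 2197 ≡ 7 (mod 30), not 27.

(←) Conversely, the residues r modulo 30 with r³ ≡ 27 (mod 30) are exactly {3}, and each is ≡ 3 (mod 10).

Only the reverse direction holds.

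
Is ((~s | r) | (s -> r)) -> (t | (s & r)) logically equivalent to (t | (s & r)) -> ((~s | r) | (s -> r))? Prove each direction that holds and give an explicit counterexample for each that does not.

(⇒) fails and (⇐) fails.

(→) This fails. Under r = F, s = T, t = T, the left side is true but the right side is false.

(←) This fails. Under r = F, s = F, t = F, the left side is false but the right side is true.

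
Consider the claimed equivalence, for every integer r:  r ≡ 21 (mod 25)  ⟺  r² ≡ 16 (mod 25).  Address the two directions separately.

Only the forward direction holds.

Converse. This fails: take r = 4. Then 4² = 16 ≡ 16 (mod 25), yet 4 ≡ 4 (mod 25), not 21.

Forward direction. Suppose r ≡ 21 (mod 25). Write r = 25j + 21. Then (25j + 21)² = 625j² + 1050j + 441 = 25(25j² + 42j + 17) + 16, so r² ≡ 16 (mod 25).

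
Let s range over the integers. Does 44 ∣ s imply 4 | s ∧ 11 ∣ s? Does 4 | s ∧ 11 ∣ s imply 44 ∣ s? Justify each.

(→) If 44 ∣ s, write s = 44q. Since 44 = 11·4, s = 4·(11q), so 4 ∣ s; and since 44 = 4·11, s = 11·(4q), so 11 ∣ s.

(←) Suppose 4 ∣ s and 11 ∣ s. Any common multiple of 4 and 11 is a multiple of their lcm; here gcd(4, 11) = 1, so lcm(4, 11) = 4·11 = 44, so 44 ∣ s.

Both directions hold; the statement is true.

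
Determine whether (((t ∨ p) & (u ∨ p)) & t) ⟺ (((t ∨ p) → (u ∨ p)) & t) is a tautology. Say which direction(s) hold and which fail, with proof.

(→) Assume the antecedent. If u is true, the antecedent forces (u = T, p = F, t = T) or (u = T, p = T, t = T), and ((t ∨ p) → (u ∨ p)) & t holds there. If u is false, the antecedent forces (u = F, p = T, t = T), and ((t ∨ p) → (u ∨ p)) & t holds there. Either way ((t ∨ p) → (u ∨ p)) & t holds.

(←) Assume the antecedent. If u is true, the antecedent forces (u = T, p = F, t = T) or (u = T, p = T, t = T), and ((t ∨ p) & (u ∨ p)) & t holds there. If u is false, the antecedent forces (u = F, p = T, t = T), and ((t ∨ p) & (u ∨ p)) & t holds there. Either way ((t ∨ p) & (u ∨ p)) & t holds.

Both implications hold.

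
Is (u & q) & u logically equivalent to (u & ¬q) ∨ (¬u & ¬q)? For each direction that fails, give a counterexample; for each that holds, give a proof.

Forward direction. This fails. Under u = T, q = T, the left side is true but the right side is false.

Converse. This fails. Under u = F, q = F, the left side is false but the right side is true.

Both directions fail.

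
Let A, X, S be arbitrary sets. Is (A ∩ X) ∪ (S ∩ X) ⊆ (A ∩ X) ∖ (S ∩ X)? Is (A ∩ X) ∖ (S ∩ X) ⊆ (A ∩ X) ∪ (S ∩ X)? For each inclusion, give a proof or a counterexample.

(⟹) This inclusion fails. Take A = ∅, X = {1}, S = {1}; then 1 ∈ (A ∩ X) ∪ (S ∩ X) but 1 ∉ (A ∩ X) ∖ (S ∩ X).

(⟸) Let x ∈ (A ∩ X) ∖ (S ∩ X). Then x ∈ A ∩ X and x ∉ S, from which x ∈ (A ∩ X) ∪ (S ∩ X).

The sets are not equal: only the reverse inclusion holds.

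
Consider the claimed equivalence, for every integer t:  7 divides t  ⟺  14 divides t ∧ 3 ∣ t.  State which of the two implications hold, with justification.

(→) This fails: take t = 7. Certainly 7 ∣ 7, but 14 ∤ 7.

(←) Suppose 14 ∣ t and 3 ∣ t. Any common multiple of 14 and 3 is a multiple of their lcm; here gcd(14, 3) = 1, so lcm(14, 3) = 14·3 = 42, so 42 ∣ t. Since 7 ∣ 42, it follows that 7 ∣ t.

Only the reverse direction holds.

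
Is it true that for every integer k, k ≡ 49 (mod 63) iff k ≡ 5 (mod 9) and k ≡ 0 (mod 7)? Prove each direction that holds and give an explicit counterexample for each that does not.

Neither direction holds.

(⇒) This fails: k = 49 gives 49 ≡ 49 (mod 63) but 49 ≡ 4 (mod 9), so the conjunction on the right does not hold.

(⇐) This fails: k = 14 satisfies both congruences on the right (14 ≡ 5 mod 9 and 14 ≡ 0 mod 7) yet 14 ≡ 14 (mod 63), not 49.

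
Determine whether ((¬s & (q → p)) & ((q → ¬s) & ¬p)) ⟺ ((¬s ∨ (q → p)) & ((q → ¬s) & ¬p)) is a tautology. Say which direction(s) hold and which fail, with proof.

(⟹) Assume the antecedent. If s is true, the antecedent cannot hold. If s is false, the antecedent forces (s = F, q = F, p = F), and the consequent holds there. Either way the consequent holds.

(⟸) This fails. Under s = T, q = F, p = F, the left side is false but the right side is true.

(⇒) holds; (⇐) fails.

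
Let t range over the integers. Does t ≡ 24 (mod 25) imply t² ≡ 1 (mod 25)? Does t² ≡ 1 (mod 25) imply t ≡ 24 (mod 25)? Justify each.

Only the forward implication holds.

Converse. This fails: take t = 1. Then 1² = 1 ≡ 1 (mod 25), yet 1 ≡ 1 (mod 25), not 24.

Forward direction. Suppose t ≡ 24 (mod 25). Write t = 25j + 24. Then (25j + 24)² = 625j² + 1200j + 576 = 25(25j² + 48j + 23) + 1, so t² ≡ 1 (mod 25).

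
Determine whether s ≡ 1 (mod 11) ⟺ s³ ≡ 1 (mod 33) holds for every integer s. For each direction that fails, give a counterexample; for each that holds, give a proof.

[⇒] This fails: take s = 12. Then 12 ≡ 1 (mod 11), but 12³ = 1728 ≡ 12 (mod 33), not 1.

[⇐] Conversely, the residues r modulo 33 with r³ ≡ 1 (mod 33) are exactly {1}, and each is ≡ 1 (mod 11).

Only the converse holds.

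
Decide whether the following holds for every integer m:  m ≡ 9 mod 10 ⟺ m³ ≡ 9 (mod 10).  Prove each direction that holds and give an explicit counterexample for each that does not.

Both implications hold.

(⟹) Suppose m ≡ 9 mod 10. Write m = 10j + 9. Then (10j + 9)³ = 1000j³ + 2700j² + 2430j + 729 = 10(100j³ + 270j² + 243j + 72) + 9, so m³ ≡ 9 (mod 10).

(⟸) For the converse, argue contrapositively. If m ≢ 9 (mod 10), then m is congruent to one of 0, 1, 2, 3, 4, 5, 6, 7, 8 modulo 10, and these give m³ ≡ 0, 1, 8, 7, 4, 5, 6, 3, 2 respectively — never 9.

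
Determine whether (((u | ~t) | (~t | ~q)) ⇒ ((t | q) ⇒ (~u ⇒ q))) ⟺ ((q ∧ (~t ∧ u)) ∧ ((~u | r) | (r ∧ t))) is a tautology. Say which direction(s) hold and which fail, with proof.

(⟹) This fails. Under q = F, t = F, r = F, u = F, the left side is true but the right side is false.

(⟸) Assume the antecedent. If q is true, the consequent reduces to true regardless of the other variables. If q is false, the antecedent cannot hold. Either way the consequent holds.

Not equivalent: only (⇐) holds.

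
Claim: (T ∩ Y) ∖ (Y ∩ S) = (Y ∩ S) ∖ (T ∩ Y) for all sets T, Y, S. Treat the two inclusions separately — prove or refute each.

Both inclusions fail.

(⊆) This inclusion fails. Take T = {1}, Y = {1}, S = ∅; then 1 ∈ (T ∩ Y) ∖ (Y ∩ S) but 1 ∉ (Y ∩ S) ∖ (T ∩ Y).

(⊇) This inclusion fails. Take T = ∅, Y = {1}, S = {1}; then 1 ∈ (Y ∩ S) ∖ (T ∩ Y) but 1 ∉ (T ∩ Y) ∖ (Y ∩ S).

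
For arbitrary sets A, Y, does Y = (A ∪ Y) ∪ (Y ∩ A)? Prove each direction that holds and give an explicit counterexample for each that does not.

Only the forward inclusion holds.

Forward inclusion. Let x ∈ Y. Then either x ∈ Y and x ∉ A; or x ∈ A ∩ Y. In each case x ∈ (A ∪ Y) ∪ (Y ∩ A), so Y ⊆ (A ∪ Y) ∪ (Y ∩ A).

Reverse inclusion. This inclusion fails. Take A = {1}, Y = ∅; then 1 ∈ (A ∪ Y) ∪ (Y ∩ A) but 1 ∉ Y.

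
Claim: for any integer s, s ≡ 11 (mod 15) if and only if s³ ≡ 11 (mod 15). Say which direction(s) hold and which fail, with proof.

Both implications hold.

[⇒] Suppose s ≡ 11 (mod 15). Write s = 15j + 11. Then (15j + 11)³ = 3375j³ + 7425j² + 5445j + 1331 = 15(225j³ + 495j² + 363j + 88) + 11, so s³ ≡ 11 (mod 15).

[⇐] Conversely, suppose s³ ≡ 11 (mod 15). The only residue r in {0, …, 14} with r³ ≡ 11 (mod 15) is r = 11, so s ≡ 11 (mod 15).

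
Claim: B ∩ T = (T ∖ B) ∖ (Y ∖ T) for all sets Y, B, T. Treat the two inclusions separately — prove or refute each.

(⟹) This inclusion fails. Take Y = ∅, B = {1}, T = {1}; then 1 ∈ B ∩ T but 1 ∉ (T ∖ B) ∖ (Y ∖ T).

(⟸) This inclusion fails. Take Y = ∅, B = ∅, T = {1}; then 1 ∈ (T ∖ B) ∖ (Y ∖ T) but 1 ∉ B ∩ T.

(⊆) fails and (⊇) fails.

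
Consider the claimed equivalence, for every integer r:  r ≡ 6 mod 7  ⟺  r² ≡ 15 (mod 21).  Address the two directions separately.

Both directions fail.

(→) This fails: take r = 13. Then 13 ≡ 6 (mod 7), but 13² = 169 ≡ 1 (mod 21), not 15.

(←) This fails: take r = 15. Then 15² = 225 ≡ 15 (mod 21), yet 15 ≡ 1 (mod 7), not 6.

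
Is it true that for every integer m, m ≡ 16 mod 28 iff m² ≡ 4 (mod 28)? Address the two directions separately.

The forward direction holds; the converse fails.

Converse. This fails: take m = 2. Then 2² = 4 ≡ 4 (mod 28), yet 2 ≡ 2 (mod 28), not 16.

Forward direction. Suppose m ≡ 16 mod 28. Write m = 28j + 16. Then (28j + 16)² = 784j² + 896j + 256 = 28(28j² + 32j + 9) + 4, so m² ≡ 4 (mod 28).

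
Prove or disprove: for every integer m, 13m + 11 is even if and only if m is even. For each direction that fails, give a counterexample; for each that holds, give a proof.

(⇒) fails and (⇐) fails.

(⇒) This fails: m = 5 gives 13m + 11 = 76, which is even, but 5 is odd, not even.

(⇐) This also fails: m = 0 is even, but 13m + 11 = 11 is odd, not even.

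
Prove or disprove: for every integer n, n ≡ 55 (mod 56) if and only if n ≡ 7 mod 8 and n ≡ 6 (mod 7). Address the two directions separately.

Both implications hold.

(⇒) Suppose n ≡ 55 (mod 56); write n = 56j + 55. Since 8 ∣ 56, reducing mod 8 gives n ≡ 55 ≡ 7 (mod 8); since 7 ∣ 56, reducing mod 7 gives n ≡ 55 ≡ 6 (mod 7).

(⇐) Conversely, if n ≡ 7 (mod 8) and n ≡ 6 (mod 7), then by the Chinese remainder theorem n ≡ 55 (mod 56). This is exactly n ≡ 55 (mod 56).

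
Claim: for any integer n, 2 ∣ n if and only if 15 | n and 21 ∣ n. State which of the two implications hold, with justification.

(⇒) fails and (⇐) fails.

Forward direction. This fails: take n = 2. Certainly 2 ∣ 2, but 15 ∤ 2.

Converse. This fails: take n = 105. Both 15 ∣ 105 and 21 ∣ 105, yet 105 is not a multiple of 2 (since 105 = 52·2 + 1), so 2 ∤ 105.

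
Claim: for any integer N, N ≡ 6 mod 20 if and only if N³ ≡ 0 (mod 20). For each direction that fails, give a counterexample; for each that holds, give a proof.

Neither direction holds.

Forward direction. This fails: take N = 6. Then 6 ≡ 6 (mod 20), but 6³ = 216 ≡ 16 (mod 20), not 0.

Converse. This fails: take N = 0. Then 0³ = 0 ≡ 0 (mod 20), yet 0 ≡ 0 (mod 20), not 6.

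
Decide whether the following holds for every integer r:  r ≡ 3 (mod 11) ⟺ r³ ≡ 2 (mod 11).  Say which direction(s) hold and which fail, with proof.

(⟹) This fails: take r = 3. Then 3 ≡ 3 (mod 11), but 3³ = 27 ≡ 5 (mod 11), not 2.

(⟸) This fails: take r = 7. Then 7³ = 343 ≡ 2 (mod 11), yet 7 ≡ 7 (mod 11), not 3.

Neither direction holds.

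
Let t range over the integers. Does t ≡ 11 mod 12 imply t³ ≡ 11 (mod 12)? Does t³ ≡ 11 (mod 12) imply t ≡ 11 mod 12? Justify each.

Forward direction. Suppose t ≡ 11 mod 12. Write t = 12j + 11. Then (12j + 11)³ = 1728j³ + 4752j² + 4356j + 1331 = 12(144j³ + 396j² + 363j + 110) + 11, so t³ ≡ 11 (mod 12).

Converse. For the converse, argue contrapositively. If t ≢ 11 (mod 12), then t is congruent to one of 0, 1, 2, 3, 4, 5, 6, 7, 8, 9, 10 modulo 12, and these give t³ ≡ 0, 1, 8, 3, 4, 5, 0, 7, 8, 9, 4 respectively — never 11.

Equivalent; both directions hold.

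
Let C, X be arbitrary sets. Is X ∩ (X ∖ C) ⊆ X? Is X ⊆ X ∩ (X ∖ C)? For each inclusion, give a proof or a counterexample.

(⊆) Let x ∈ X ∩ (X ∖ C). Then x ∈ X and x ∉ C, from which x ∈ X.

(⊇) This inclusion fails. Take C = {1}, X = {1}; then 1 ∈ X but 1 ∉ X ∩ (X ∖ C).

Only the forward inclusion holds.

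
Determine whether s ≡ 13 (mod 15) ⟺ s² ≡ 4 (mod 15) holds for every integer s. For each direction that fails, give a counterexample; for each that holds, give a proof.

Not equivalent: only (⇒) holds.

[⇒] Suppose s ≡ 13 (mod 15). Write s = 15j + 13. Then (15j + 13)² = 225j² + 390j + 169 = 15(15j² + 26j + 11) + 4, so s² ≡ 4 (mod 15).

[⇐] This fails: take s = 2. Then 2² = 4 ≡ 4 (mod 15), yet 2 ≡ 2 (mod 15), not 13.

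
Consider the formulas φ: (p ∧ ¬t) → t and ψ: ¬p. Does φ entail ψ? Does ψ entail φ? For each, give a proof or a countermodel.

The forward direction fails; the converse holds.

(⇒) This fails. Under t = T, p = T, the left side is true but the right side is false.

(⇐) Assume the antecedent. If t is true, (p ∧ ¬t) → t reduces to true regardless of the other variables. If t is false, the antecedent forces (t = F, p = F), and (p ∧ ¬t) → t holds there. Either way (p ∧ ¬t) → t holds.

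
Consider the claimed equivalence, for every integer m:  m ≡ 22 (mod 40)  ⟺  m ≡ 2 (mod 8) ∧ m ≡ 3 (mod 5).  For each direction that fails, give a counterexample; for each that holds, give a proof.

(⇒) This fails: m = 22 gives 22 ≡ 22 (mod 40) but 22 ≡ 6 (mod 8), so the conjunction on the right does not hold.

(⇐) This fails: m = 18 satisfies both congruences on the right (18 ≡ 2 mod 8 and 18 ≡ 3 mod 5) yet 18 ≡ 18 (mod 40), not 22.

Neither direction holds.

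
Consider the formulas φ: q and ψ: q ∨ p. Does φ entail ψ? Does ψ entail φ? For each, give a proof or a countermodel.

(←) This fails. Under q = F, p = T, the left side is false but the right side is true.

(→) Assume the antecedent. If q is true, q ∨ p reduces to true regardless of the other variables. If q is false, the antecedent cannot hold. Either way q ∨ p holds.

Only the forward implication holds.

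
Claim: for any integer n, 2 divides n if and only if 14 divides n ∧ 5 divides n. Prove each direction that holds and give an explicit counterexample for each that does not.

(⇐) Suppose 14 ∣ n and 5 ∣ n. Any common multiple of 14 and 5 is a multiple of their lcm; here gcd(14, 5) = 1, so lcm(14, 5) = 14·5 = 70, so 70 ∣ n. Since 2 ∣ 70, it follows that 2 ∣ n.

(⇒) This fails: take n = 2. Certainly 2 ∣ 2, but 14 ∤ 2.

The forward direction fails; the converse holds.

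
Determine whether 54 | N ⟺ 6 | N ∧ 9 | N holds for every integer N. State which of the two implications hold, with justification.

Not equivalent: only (⇒) holds.

Forward direction. If 54 ∣ N, write N = 54q. Since 54 = 9·6, N = 6·(9q), so 6 ∣ N; and since 54 = 6·9, N = 9·(6q), so 9 ∣ N.

Converse. This fails: take N = 18. Both 6 ∣ 18 and 9 ∣ 18, yet 18 is not a multiple of 54 (since 18 = 0·54 + 18), so 54 ∤ 18.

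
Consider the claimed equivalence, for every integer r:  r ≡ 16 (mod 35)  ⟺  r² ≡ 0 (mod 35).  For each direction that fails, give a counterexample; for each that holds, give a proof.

Neither implication holds.

(→) This fails: take r = 16. Then 16 ≡ 16 (mod 35), but 16² = 256 ≡ 11 (mod 35), not 0.

(←) This fails: take r = 0. Then 0² = 0 ≡ 0 (mod 35), yet 0 ≡ 0 (mod 35), not 16.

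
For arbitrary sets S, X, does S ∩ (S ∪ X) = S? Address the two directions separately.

The two sets are equal.

(⊆) Let x ∈ S ∩ (S ∪ X). Then either x ∈ S and x ∉ X; or x ∈ S ∩ X. In each case x ∈ S, so S ∩ (S ∪ X) ⊆ S.

(⊇) Let x ∈ S. Then either x ∈ S and x ∉ X; or x ∈ S ∩ X. In each case x ∈ S ∩ (S ∪ X), so S ⊆ S ∩ (S ∪ X).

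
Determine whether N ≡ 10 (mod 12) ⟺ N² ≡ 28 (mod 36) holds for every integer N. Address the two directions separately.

Forward direction. This fails: take N = 22. Then 22 ≡ 10 (mod 12), but 22² = 484 ≡ 16 (mod 36), not 28.

Converse. This fails: take N = 8. Then 8² = 64 ≡ 28 (mod 36), yet 8 ≡ 8 (mod 12), not 10.

(⇒) fails and (⇐) fails.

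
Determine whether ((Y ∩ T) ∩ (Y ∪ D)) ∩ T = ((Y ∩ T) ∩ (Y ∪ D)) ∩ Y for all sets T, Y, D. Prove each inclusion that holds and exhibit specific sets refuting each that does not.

Reverse inclusion. Let x ∈ ((Y ∩ T) ∩ (Y ∪ D)) ∩ Y. Then either x ∈ T ∩ Y and x ∉ D; or x ∈ T ∩ Y ∩ D. In each case x ∈ ((Y ∩ T) ∩ (Y ∪ D)) ∩ T, so ((Y ∩ T) ∩ (Y ∪ D)) ∩ Y ⊆ ((Y ∩ T) ∩ (Y ∪ D)) ∩ T.

Forward inclusion. Let x ∈ ((Y ∩ T) ∩ (Y ∪ D)) ∩ T. Then either x ∈ T ∩ Y and x ∉ D; or x ∈ T ∩ Y ∩ D. In each case x ∈ ((Y ∩ T) ∩ (Y ∪ D)) ∩ Y, so ((Y ∩ T) ∩ (Y ∪ D)) ∩ T ⊆ ((Y ∩ T) ∩ (Y ∪ D)) ∩ Y.

The two sets are equal.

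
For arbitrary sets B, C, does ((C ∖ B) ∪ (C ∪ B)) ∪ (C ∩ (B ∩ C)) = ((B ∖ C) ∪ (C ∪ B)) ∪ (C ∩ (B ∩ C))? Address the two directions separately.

Both inclusions hold; the sets are equal.

Forward inclusion. Let x ∈ ((C ∖ B) ∪ (C ∪ B)) ∪ (C ∩ (B ∩ C)). Then either x ∈ B and x ∉ C; or x ∈ C and x ∉ B; or x ∈ B ∩ C. In each case x ∈ ((B ∖ C) ∪ (C ∪ B)) ∪ (C ∩ (B ∩ C)), so ((C ∖ B) ∪ (C ∪ B)) ∪ (C ∩ (B ∩ C)) ⊆ ((B ∖ C) ∪ (C ∪ B)) ∪ (C ∩ (B ∩ C)).

Reverse inclusion. Let x ∈ ((B ∖ C) ∪ (C ∪ B)) ∪ (C ∩ (B ∩ C)). Then either x ∈ B and x ∉ C; or x ∈ C and x ∉ B; or x ∈ B ∩ C. In each case x ∈ ((C ∖ B) ∪ (C ∪ B)) ∪ (C ∩ (B ∩ C)), so ((B ∖ C) ∪ (C ∪ B)) ∪ (C ∩ (B ∩ C)) ⊆ ((C ∖ B) ∪ (C ∪ B)) ∪ (C ∩ (B ∩ C)).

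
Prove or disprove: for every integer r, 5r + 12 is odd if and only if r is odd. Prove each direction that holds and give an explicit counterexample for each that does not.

(→) Suppose 5r + 12 is odd. Since 5 is odd, 5r and r have the same parity, so 5r + 12 ≡ r + 12 (mod 2). As 12 is even, 5r + 12 is odd exactly when r is odd. Thus r is odd.

(←) Conversely, suppose r is odd; write r = 2j + 1. Then 5r + 12 = 5·(2j + 1) + 12 = 2·5j + 17, which is odd.

The biconditional holds.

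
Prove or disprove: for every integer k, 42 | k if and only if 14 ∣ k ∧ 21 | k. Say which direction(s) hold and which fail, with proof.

Equivalent; both directions hold.

(⟸) Suppose 14 ∣ k and 21 ∣ k. Any common multiple of 14 and 21 is a multiple of their lcm; here lcm(14, 21) = 14·21/gcd(14, 21) = 294/7 = 42, so 42 ∣ k.

(⟹) If 42 ∣ k, write k = 42q. Since 42 = 3·14, k = 14·(3q), so 14 ∣ k; and since 42 = 2·21, k = 21·(2q), so 21 ∣ k.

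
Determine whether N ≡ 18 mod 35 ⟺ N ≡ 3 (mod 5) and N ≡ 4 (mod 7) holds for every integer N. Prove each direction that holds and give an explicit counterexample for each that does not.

(⟸) If N ≡ 3 (mod 5) and N ≡ 4 (mod 7), then by the Chinese remainder theorem N ≡ 18 (mod 35). This is exactly N ≡ 18 (mod 35).

(⟹) Suppose N ≡ 18 (mod 35); write N = 35j + 18. Since 5 ∣ 35, reducing mod 5 gives N ≡ 18 ≡ 3 (mod 5); since 7 ∣ 35, reducing mod 7 gives N ≡ 18 ≡ 4 (mod 7).

Both directions hold; the statement is true.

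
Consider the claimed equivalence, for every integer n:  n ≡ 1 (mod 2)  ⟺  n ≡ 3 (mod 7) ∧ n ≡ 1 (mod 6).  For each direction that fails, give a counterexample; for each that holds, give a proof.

(⇒) fails; (⇐) holds.

(←) If n ≡ 3 (mod 7) and n ≡ 1 (mod 6), then by the Chinese remainder theorem n ≡ 31 (mod 42). Since 31 ≡ 1 (mod 2) and 2 ∣ 42, we get n ≡ 1 (mod 2).

(→) This fails: n = 1 gives 1 ≡ 1 (mod 2) but 1 ≡ 1 (mod 7), so the conjunction on the right does not hold.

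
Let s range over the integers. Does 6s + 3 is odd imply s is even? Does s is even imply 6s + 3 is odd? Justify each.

(⟸) Suppose s is even. Since 6 is even, 6s is even for every s, so 6s + 3 has the same parity as 3, which is odd. Hence 6s + 3 is odd.

(⟹) This fails: take s = 5. Then 6s + 3 = 33, which is odd, yet s = 5 is odd, not even.

Only the converse holds.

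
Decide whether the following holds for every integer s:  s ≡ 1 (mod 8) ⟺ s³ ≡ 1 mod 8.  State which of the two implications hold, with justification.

Both directions hold.

(⇒) Suppose s ≡ 1 (mod 8). Write s = 8j + 1. Then (8j + 1)³ = 512j³ + 192j² + 24j + 1 = 8(64j³ + 24j² + 3j) + 1, so s³ ≡ 1 (mod 8).

(⇐) For the converse, argue contrapositively. If s ≢ 1 (mod 8), then s is congruent to one of 0, 2, 3, 4, 5, 6, 7 modulo 8, and these give s³ ≡ 0, 0, 3, 0, 5, 0, 7 respectively — never 1.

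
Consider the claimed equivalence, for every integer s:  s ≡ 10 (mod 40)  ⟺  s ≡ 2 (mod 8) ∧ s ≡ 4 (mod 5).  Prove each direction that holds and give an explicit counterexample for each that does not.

[⇒] This fails: s = 10 gives 10 ≡ 10 (mod 40) but 10 ≡ 0 (mod 5), so the conjunction on the right does not hold.

[⇐] This fails: s = 34 satisfies both congruences on the right (34 ≡ 2 mod 8 and 34 ≡ 4 mod 5) yet 34 ≡ 34 (mod 40), not 10.

Both directions fail.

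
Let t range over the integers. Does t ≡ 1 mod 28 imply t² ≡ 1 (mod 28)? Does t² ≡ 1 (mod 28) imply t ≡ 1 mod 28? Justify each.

Only the forward direction holds.

(⇐) This fails: take t = 13. Then 13² = 169 ≡ 1 (mod 28), yet 13 ≡ 13 (mod 28), not 1.

(⇒) Suppose t ≡ 1 mod 28. Write t = 28j + 1. Then (28j + 1)² = 784j² + 56j + 1 = 28(28j² + 2j) + 1, so t² ≡ 1 (mod 28).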